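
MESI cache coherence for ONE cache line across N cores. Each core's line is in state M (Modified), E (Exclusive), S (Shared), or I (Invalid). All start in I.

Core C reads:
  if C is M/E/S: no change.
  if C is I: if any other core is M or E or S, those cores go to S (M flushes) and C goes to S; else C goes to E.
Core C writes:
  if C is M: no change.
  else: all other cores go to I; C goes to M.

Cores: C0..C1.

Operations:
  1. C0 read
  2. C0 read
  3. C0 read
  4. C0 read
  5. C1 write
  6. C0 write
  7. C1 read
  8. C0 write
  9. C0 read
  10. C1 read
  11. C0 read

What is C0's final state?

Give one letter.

Answer: S

Derivation:
Op 1: C0 read [C0 read from I: no other sharers -> C0=E (exclusive)] -> [E,I]
Op 2: C0 read [C0 read: already in E, no change] -> [E,I]
Op 3: C0 read [C0 read: already in E, no change] -> [E,I]
Op 4: C0 read [C0 read: already in E, no change] -> [E,I]
Op 5: C1 write [C1 write: invalidate ['C0=E'] -> C1=M] -> [I,M]
Op 6: C0 write [C0 write: invalidate ['C1=M'] -> C0=M] -> [M,I]
Op 7: C1 read [C1 read from I: others=['C0=M'] -> C1=S, others downsized to S] -> [S,S]
Op 8: C0 write [C0 write: invalidate ['C1=S'] -> C0=M] -> [M,I]
Op 9: C0 read [C0 read: already in M, no change] -> [M,I]
Op 10: C1 read [C1 read from I: others=['C0=M'] -> C1=S, others downsized to S] -> [S,S]
Op 11: C0 read [C0 read: already in S, no change] -> [S,S]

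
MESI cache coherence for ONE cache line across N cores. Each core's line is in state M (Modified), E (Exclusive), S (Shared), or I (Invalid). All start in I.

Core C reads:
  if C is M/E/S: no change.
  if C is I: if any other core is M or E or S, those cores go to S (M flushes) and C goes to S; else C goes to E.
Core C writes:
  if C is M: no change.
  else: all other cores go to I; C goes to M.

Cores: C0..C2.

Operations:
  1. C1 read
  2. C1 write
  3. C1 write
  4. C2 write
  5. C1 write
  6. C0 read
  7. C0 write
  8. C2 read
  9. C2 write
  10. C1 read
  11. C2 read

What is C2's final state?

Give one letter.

Op 1: C1 read [C1 read from I: no other sharers -> C1=E (exclusive)] -> [I,E,I]
Op 2: C1 write [C1 write: invalidate none -> C1=M] -> [I,M,I]
Op 3: C1 write [C1 write: already M (modified), no change] -> [I,M,I]
Op 4: C2 write [C2 write: invalidate ['C1=M'] -> C2=M] -> [I,I,M]
Op 5: C1 write [C1 write: invalidate ['C2=M'] -> C1=M] -> [I,M,I]
Op 6: C0 read [C0 read from I: others=['C1=M'] -> C0=S, others downsized to S] -> [S,S,I]
Op 7: C0 write [C0 write: invalidate ['C1=S'] -> C0=M] -> [M,I,I]
Op 8: C2 read [C2 read from I: others=['C0=M'] -> C2=S, others downsized to S] -> [S,I,S]
Op 9: C2 write [C2 write: invalidate ['C0=S'] -> C2=M] -> [I,I,M]
Op 10: C1 read [C1 read from I: others=['C2=M'] -> C1=S, others downsized to S] -> [I,S,S]
Op 11: C2 read [C2 read: already in S, no change] -> [I,S,S]

Answer: S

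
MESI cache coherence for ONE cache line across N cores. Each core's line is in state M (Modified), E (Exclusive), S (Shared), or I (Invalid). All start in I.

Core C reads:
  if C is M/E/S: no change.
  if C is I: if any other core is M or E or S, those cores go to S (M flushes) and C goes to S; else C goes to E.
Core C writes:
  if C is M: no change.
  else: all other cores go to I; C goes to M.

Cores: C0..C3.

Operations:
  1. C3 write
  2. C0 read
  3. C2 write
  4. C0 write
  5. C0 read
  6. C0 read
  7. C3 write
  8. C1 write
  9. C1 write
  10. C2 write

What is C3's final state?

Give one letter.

Answer: I

Derivation:
Op 1: C3 write [C3 write: invalidate none -> C3=M] -> [I,I,I,M]
Op 2: C0 read [C0 read from I: others=['C3=M'] -> C0=S, others downsized to S] -> [S,I,I,S]
Op 3: C2 write [C2 write: invalidate ['C0=S', 'C3=S'] -> C2=M] -> [I,I,M,I]
Op 4: C0 write [C0 write: invalidate ['C2=M'] -> C0=M] -> [M,I,I,I]
Op 5: C0 read [C0 read: already in M, no change] -> [M,I,I,I]
Op 6: C0 read [C0 read: already in M, no change] -> [M,I,I,I]
Op 7: C3 write [C3 write: invalidate ['C0=M'] -> C3=M] -> [I,I,I,M]
Op 8: C1 write [C1 write: invalidate ['C3=M'] -> C1=M] -> [I,M,I,I]
Op 9: C1 write [C1 write: already M (modified), no change] -> [I,M,I,I]
Op 10: C2 write [C2 write: invalidate ['C1=M'] -> C2=M] -> [I,I,M,I]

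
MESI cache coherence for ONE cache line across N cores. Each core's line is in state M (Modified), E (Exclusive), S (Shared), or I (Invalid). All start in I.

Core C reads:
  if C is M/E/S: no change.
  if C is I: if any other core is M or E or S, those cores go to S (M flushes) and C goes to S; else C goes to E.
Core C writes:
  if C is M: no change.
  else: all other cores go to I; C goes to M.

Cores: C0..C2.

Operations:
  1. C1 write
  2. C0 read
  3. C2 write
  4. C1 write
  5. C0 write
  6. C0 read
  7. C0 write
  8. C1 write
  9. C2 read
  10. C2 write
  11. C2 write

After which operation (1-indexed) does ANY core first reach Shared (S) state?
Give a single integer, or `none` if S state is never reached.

Op 1: C1 write [C1 write: invalidate none -> C1=M] -> [I,M,I]
Op 2: C0 read [C0 read from I: others=['C1=M'] -> C0=S, others downsized to S] -> [S,S,I]
  -> First S state at op 2; remaining ops need not be traced.

Answer: 2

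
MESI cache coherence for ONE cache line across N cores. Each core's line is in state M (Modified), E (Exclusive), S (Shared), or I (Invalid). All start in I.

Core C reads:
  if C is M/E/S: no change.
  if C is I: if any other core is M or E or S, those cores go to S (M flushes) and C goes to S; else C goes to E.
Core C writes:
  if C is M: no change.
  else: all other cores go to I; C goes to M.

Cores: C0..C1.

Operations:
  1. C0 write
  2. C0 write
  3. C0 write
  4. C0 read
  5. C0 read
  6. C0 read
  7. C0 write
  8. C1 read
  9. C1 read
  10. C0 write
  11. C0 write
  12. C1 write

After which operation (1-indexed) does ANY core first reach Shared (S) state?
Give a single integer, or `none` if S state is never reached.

Answer: 8

Derivation:
Op 1: C0 write [C0 write: invalidate none -> C0=M] -> [M,I]
Op 2: C0 write [C0 write: already M (modified), no change] -> [M,I]
Op 3: C0 write [C0 write: already M (modified), no change] -> [M,I]
Op 4: C0 read [C0 read: already in M, no change] -> [M,I]
Op 5: C0 read [C0 read: already in M, no change] -> [M,I]
Op 6: C0 read [C0 read: already in M, no change] -> [M,I]
Op 7: C0 write [C0 write: already M (modified), no change] -> [M,I]
Op 8: C1 read [C1 read from I: others=['C0=M'] -> C1=S, others downsized to S] -> [S,S]
  -> First S state at op 8; remaining ops need not be traced.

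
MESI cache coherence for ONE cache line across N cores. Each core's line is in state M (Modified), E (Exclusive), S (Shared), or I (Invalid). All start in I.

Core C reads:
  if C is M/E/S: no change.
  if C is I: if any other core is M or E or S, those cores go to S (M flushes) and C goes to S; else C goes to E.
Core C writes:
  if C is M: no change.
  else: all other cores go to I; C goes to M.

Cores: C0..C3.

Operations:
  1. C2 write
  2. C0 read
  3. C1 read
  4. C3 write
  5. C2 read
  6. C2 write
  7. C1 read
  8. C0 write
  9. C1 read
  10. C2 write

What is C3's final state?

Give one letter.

Answer: I

Derivation:
Op 1: C2 write [C2 write: invalidate none -> C2=M] -> [I,I,M,I]
Op 2: C0 read [C0 read from I: others=['C2=M'] -> C0=S, others downsized to S] -> [S,I,S,I]
Op 3: C1 read [C1 read from I: others=['C0=S', 'C2=S'] -> C1=S, others downsized to S] -> [S,S,S,I]
Op 4: C3 write [C3 write: invalidate ['C0=S', 'C1=S', 'C2=S'] -> C3=M] -> [I,I,I,M]
Op 5: C2 read [C2 read from I: others=['C3=M'] -> C2=S, others downsized to S] -> [I,I,S,S]
Op 6: C2 write [C2 write: invalidate ['C3=S'] -> C2=M] -> [I,I,M,I]
Op 7: C1 read [C1 read from I: others=['C2=M'] -> C1=S, others downsized to S] -> [I,S,S,I]
Op 8: C0 write [C0 write: invalidate ['C1=S', 'C2=S'] -> C0=M] -> [M,I,I,I]
Op 9: C1 read [C1 read from I: others=['C0=M'] -> C1=S, others downsized to S] -> [S,S,I,I]
Op 10: C2 write [C2 write: invalidate ['C0=S', 'C1=S'] -> C2=M] -> [I,I,M,I]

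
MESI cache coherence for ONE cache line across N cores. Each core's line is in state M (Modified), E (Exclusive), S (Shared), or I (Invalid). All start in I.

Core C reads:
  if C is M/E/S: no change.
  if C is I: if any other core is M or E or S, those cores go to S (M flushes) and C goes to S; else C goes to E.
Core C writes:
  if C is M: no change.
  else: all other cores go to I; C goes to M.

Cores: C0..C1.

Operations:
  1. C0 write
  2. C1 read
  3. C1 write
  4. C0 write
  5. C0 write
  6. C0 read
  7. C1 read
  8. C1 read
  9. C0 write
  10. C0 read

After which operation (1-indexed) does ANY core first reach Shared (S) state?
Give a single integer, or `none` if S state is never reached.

Op 1: C0 write [C0 write: invalidate none -> C0=M] -> [M,I]
Op 2: C1 read [C1 read from I: others=['C0=M'] -> C1=S, others downsized to S] -> [S,S]
  -> First S state at op 2; remaining ops need not be traced.

Answer: 2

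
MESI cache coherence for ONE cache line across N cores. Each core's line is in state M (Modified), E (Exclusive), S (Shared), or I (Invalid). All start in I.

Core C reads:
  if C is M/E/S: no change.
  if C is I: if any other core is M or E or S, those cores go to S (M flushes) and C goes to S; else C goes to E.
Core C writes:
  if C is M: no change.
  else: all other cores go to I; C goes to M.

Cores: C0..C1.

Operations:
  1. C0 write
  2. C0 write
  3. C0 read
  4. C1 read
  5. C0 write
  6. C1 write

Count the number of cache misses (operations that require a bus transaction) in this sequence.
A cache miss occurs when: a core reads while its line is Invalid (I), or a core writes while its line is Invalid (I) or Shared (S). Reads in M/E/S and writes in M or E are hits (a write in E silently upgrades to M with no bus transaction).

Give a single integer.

Answer: 4

Derivation:
Op 1: C0 write [C0 write: invalidate none -> C0=M] -> [M,I] [MISS #1: write from I]
Op 2: C0 write [C0 write: already M (modified), no change] -> [M,I] [hit: write from M]
Op 3: C0 read [C0 read: already in M, no change] -> [M,I] [hit: read from M]
Op 4: C1 read [C1 read from I: others=['C0=M'] -> C1=S, others downsized to S] -> [S,S] [MISS #2: read from I]
Op 5: C0 write [C0 write: invalidate ['C1=S'] -> C0=M] -> [M,I] [MISS #3: write from S]
Op 6: C1 write [C1 write: invalidate ['C0=M'] -> C1=M] -> [I,M] [MISS #4: write from I]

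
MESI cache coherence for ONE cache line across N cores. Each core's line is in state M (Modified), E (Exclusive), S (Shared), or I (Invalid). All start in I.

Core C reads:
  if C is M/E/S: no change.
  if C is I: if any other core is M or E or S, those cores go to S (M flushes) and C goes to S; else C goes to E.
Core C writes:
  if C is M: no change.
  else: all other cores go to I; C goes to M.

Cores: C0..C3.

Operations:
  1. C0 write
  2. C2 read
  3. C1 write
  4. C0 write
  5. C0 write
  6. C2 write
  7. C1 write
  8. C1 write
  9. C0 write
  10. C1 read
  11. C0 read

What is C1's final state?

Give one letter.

Op 1: C0 write [C0 write: invalidate none -> C0=M] -> [M,I,I,I]
Op 2: C2 read [C2 read from I: others=['C0=M'] -> C2=S, others downsized to S] -> [S,I,S,I]
Op 3: C1 write [C1 write: invalidate ['C0=S', 'C2=S'] -> C1=M] -> [I,M,I,I]
Op 4: C0 write [C0 write: invalidate ['C1=M'] -> C0=M] -> [M,I,I,I]
Op 5: C0 write [C0 write: already M (modified), no change] -> [M,I,I,I]
Op 6: C2 write [C2 write: invalidate ['C0=M'] -> C2=M] -> [I,I,M,I]
Op 7: C1 write [C1 write: invalidate ['C2=M'] -> C1=M] -> [I,M,I,I]
Op 8: C1 write [C1 write: already M (modified), no change] -> [I,M,I,I]
Op 9: C0 write [C0 write: invalidate ['C1=M'] -> C0=M] -> [M,I,I,I]
Op 10: C1 read [C1 read from I: others=['C0=M'] -> C1=S, others downsized to S] -> [S,S,I,I]
Op 11: C0 read [C0 read: already in S, no change] -> [S,S,I,I]

Answer: S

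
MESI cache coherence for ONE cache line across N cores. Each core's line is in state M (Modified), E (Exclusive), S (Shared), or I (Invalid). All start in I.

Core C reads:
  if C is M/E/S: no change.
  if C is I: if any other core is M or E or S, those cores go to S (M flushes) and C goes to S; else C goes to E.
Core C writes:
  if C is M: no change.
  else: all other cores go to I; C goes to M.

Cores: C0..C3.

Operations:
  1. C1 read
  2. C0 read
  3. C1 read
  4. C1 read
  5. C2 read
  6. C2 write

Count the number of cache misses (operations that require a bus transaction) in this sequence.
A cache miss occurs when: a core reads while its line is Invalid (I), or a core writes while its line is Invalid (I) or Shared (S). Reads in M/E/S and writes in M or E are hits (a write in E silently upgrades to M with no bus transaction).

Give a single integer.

Answer: 4

Derivation:
Op 1: C1 read [C1 read from I: no other sharers -> C1=E (exclusive)] -> [I,E,I,I] [MISS #1: read from I]
Op 2: C0 read [C0 read from I: others=['C1=E'] -> C0=S, others downsized to S] -> [S,S,I,I] [MISS #2: read from I]
Op 3: C1 read [C1 read: already in S, no change] -> [S,S,I,I] [hit: read from S]
Op 4: C1 read [C1 read: already in S, no change] -> [S,S,I,I] [hit: read from S]
Op 5: C2 read [C2 read from I: others=['C0=S', 'C1=S'] -> C2=S, others downsized to S] -> [S,S,S,I] [MISS #3: read from I]
Op 6: C2 write [C2 write: invalidate ['C0=S', 'C1=S'] -> C2=M] -> [I,I,M,I] [MISS #4: write from S]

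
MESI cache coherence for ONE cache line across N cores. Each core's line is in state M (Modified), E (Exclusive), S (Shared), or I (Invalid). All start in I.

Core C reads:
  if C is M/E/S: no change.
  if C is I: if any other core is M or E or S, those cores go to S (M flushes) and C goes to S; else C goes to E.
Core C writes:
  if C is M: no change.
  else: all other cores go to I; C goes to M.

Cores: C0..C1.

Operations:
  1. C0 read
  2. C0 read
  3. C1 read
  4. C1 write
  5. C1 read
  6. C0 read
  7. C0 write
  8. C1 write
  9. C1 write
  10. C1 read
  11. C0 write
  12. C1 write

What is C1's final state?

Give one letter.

Op 1: C0 read [C0 read from I: no other sharers -> C0=E (exclusive)] -> [E,I]
Op 2: C0 read [C0 read: already in E, no change] -> [E,I]
Op 3: C1 read [C1 read from I: others=['C0=E'] -> C1=S, others downsized to S] -> [S,S]
Op 4: C1 write [C1 write: invalidate ['C0=S'] -> C1=M] -> [I,M]
Op 5: C1 read [C1 read: already in M, no change] -> [I,M]
Op 6: C0 read [C0 read from I: others=['C1=M'] -> C0=S, others downsized to S] -> [S,S]
Op 7: C0 write [C0 write: invalidate ['C1=S'] -> C0=M] -> [M,I]
Op 8: C1 write [C1 write: invalidate ['C0=M'] -> C1=M] -> [I,M]
Op 9: C1 write [C1 write: already M (modified), no change] -> [I,M]
Op 10: C1 read [C1 read: already in M, no change] -> [I,M]
Op 11: C0 write [C0 write: invalidate ['C1=M'] -> C0=M] -> [M,I]
Op 12: C1 write [C1 write: invalidate ['C0=M'] -> C1=M] -> [I,M]

Answer: M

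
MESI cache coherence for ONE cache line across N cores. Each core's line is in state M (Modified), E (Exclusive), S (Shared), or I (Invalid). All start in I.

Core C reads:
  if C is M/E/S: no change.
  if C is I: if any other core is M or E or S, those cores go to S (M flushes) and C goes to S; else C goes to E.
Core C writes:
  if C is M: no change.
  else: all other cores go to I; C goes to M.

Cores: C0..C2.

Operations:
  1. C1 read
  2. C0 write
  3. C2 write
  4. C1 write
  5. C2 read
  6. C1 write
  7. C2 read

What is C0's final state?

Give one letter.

Op 1: C1 read [C1 read from I: no other sharers -> C1=E (exclusive)] -> [I,E,I]
Op 2: C0 write [C0 write: invalidate ['C1=E'] -> C0=M] -> [M,I,I]
Op 3: C2 write [C2 write: invalidate ['C0=M'] -> C2=M] -> [I,I,M]
Op 4: C1 write [C1 write: invalidate ['C2=M'] -> C1=M] -> [I,M,I]
Op 5: C2 read [C2 read from I: others=['C1=M'] -> C2=S, others downsized to S] -> [I,S,S]
Op 6: C1 write [C1 write: invalidate ['C2=S'] -> C1=M] -> [I,M,I]
Op 7: C2 read [C2 read from I: others=['C1=M'] -> C2=S, others downsized to S] -> [I,S,S]

Answer: I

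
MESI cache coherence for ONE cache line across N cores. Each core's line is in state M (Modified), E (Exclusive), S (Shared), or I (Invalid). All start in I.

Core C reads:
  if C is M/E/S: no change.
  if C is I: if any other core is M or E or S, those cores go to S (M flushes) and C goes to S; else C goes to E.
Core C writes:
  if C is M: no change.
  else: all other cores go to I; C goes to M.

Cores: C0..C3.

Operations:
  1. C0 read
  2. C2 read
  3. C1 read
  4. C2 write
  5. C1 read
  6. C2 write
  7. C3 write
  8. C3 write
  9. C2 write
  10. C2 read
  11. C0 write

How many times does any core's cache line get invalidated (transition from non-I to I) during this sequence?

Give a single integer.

Answer: 6

Derivation:
Op 1: C0 read [C0 read from I: no other sharers -> C0=E (exclusive)] -> [E,I,I,I] (invalidations this op: 0; running total: 0)
Op 2: C2 read [C2 read from I: others=['C0=E'] -> C2=S, others downsized to S] -> [S,I,S,I] (invalidations this op: 0; running total: 0)
Op 3: C1 read [C1 read from I: others=['C0=S', 'C2=S'] -> C1=S, others downsized to S] -> [S,S,S,I] (invalidations this op: 0; running total: 0)
Op 4: C2 write [C2 write: invalidate ['C0=S', 'C1=S'] -> C2=M] -> [I,I,M,I] (invalidations this op: 2; running total: 2)
Op 5: C1 read [C1 read from I: others=['C2=M'] -> C1=S, others downsized to S] -> [I,S,S,I] (invalidations this op: 0; running total: 2)
Op 6: C2 write [C2 write: invalidate ['C1=S'] -> C2=M] -> [I,I,M,I] (invalidations this op: 1; running total: 3)
Op 7: C3 write [C3 write: invalidate ['C2=M'] -> C3=M] -> [I,I,I,M] (invalidations this op: 1; running total: 4)
Op 8: C3 write [C3 write: already M (modified), no change] -> [I,I,I,M] (invalidations this op: 0; running total: 4)
Op 9: C2 write [C2 write: invalidate ['C3=M'] -> C2=M] -> [I,I,M,I] (invalidations this op: 1; running total: 5)
Op 10: C2 read [C2 read: already in M, no change] -> [I,I,M,I] (invalidations this op: 0; running total: 5)
Op 11: C0 write [C0 write: invalidate ['C2=M'] -> C0=M] -> [M,I,I,I] (invalidations this op: 1; running total: 6)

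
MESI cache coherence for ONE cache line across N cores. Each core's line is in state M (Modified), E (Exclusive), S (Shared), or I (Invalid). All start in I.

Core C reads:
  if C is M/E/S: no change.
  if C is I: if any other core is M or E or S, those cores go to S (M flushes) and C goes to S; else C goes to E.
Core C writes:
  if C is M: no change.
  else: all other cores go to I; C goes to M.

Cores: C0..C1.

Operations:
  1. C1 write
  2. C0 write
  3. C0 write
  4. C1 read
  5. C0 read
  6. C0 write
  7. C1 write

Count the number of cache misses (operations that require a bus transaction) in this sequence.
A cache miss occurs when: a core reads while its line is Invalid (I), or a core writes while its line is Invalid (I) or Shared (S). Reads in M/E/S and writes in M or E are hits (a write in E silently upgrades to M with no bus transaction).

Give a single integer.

Answer: 5

Derivation:
Op 1: C1 write [C1 write: invalidate none -> C1=M] -> [I,M] [MISS #1: write from I]
Op 2: C0 write [C0 write: invalidate ['C1=M'] -> C0=M] -> [M,I] [MISS #2: write from I]
Op 3: C0 write [C0 write: already M (modified), no change] -> [M,I] [hit: write from M]
Op 4: C1 read [C1 read from I: others=['C0=M'] -> C1=S, others downsized to S] -> [S,S] [MISS #3: read from I]
Op 5: C0 read [C0 read: already in S, no change] -> [S,S] [hit: read from S]
Op 6: C0 write [C0 write: invalidate ['C1=S'] -> C0=M] -> [M,I] [MISS #4: write from S]
Op 7: C1 write [C1 write: invalidate ['C0=M'] -> C1=M] -> [I,M] [MISS #5: write from I]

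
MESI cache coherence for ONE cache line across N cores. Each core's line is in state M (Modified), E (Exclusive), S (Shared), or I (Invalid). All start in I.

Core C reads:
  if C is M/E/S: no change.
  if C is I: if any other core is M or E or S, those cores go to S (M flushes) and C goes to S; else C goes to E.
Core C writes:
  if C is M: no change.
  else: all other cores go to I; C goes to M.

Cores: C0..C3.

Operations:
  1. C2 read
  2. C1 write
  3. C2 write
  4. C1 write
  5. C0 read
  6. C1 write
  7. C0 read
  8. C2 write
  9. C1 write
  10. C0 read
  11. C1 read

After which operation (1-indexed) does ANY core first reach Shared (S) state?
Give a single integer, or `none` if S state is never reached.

Answer: 5

Derivation:
Op 1: C2 read [C2 read from I: no other sharers -> C2=E (exclusive)] -> [I,I,E,I]
Op 2: C1 write [C1 write: invalidate ['C2=E'] -> C1=M] -> [I,M,I,I]
Op 3: C2 write [C2 write: invalidate ['C1=M'] -> C2=M] -> [I,I,M,I]
Op 4: C1 write [C1 write: invalidate ['C2=M'] -> C1=M] -> [I,M,I,I]
Op 5: C0 read [C0 read from I: others=['C1=M'] -> C0=S, others downsized to S] -> [S,S,I,I]
  -> First S state at op 5; remaining ops need not be traced.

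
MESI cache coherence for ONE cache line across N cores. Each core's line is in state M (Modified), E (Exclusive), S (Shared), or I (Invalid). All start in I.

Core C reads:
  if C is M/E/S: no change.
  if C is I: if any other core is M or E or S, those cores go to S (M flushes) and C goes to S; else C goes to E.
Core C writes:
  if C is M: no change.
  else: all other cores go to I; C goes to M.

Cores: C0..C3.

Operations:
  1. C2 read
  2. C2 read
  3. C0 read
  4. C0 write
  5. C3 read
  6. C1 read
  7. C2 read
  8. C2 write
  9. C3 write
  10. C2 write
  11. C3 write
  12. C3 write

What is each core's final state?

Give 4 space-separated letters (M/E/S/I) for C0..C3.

Op 1: C2 read [C2 read from I: no other sharers -> C2=E (exclusive)] -> [I,I,E,I]
Op 2: C2 read [C2 read: already in E, no change] -> [I,I,E,I]
Op 3: C0 read [C0 read from I: others=['C2=E'] -> C0=S, others downsized to S] -> [S,I,S,I]
Op 4: C0 write [C0 write: invalidate ['C2=S'] -> C0=M] -> [M,I,I,I]
Op 5: C3 read [C3 read from I: others=['C0=M'] -> C3=S, others downsized to S] -> [S,I,I,S]
Op 6: C1 read [C1 read from I: others=['C0=S', 'C3=S'] -> C1=S, others downsized to S] -> [S,S,I,S]
Op 7: C2 read [C2 read from I: others=['C0=S', 'C1=S', 'C3=S'] -> C2=S, others downsized to S] -> [S,S,S,S]
Op 8: C2 write [C2 write: invalidate ['C0=S', 'C1=S', 'C3=S'] -> C2=M] -> [I,I,M,I]
Op 9: C3 write [C3 write: invalidate ['C2=M'] -> C3=M] -> [I,I,I,M]
Op 10: C2 write [C2 write: invalidate ['C3=M'] -> C2=M] -> [I,I,M,I]
Op 11: C3 write [C3 write: invalidate ['C2=M'] -> C3=M] -> [I,I,I,M]
Op 12: C3 write [C3 write: already M (modified), no change] -> [I,I,I,M]

Answer: I I I M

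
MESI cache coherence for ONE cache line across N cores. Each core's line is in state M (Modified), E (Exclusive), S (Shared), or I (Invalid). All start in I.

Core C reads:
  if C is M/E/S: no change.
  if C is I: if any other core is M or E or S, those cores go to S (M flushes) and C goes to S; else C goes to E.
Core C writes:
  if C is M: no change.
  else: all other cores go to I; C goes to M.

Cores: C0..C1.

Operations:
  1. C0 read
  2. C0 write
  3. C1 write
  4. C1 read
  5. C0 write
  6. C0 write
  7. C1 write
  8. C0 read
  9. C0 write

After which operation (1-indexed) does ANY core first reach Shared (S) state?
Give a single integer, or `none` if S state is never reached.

Answer: 8

Derivation:
Op 1: C0 read [C0 read from I: no other sharers -> C0=E (exclusive)] -> [E,I]
Op 2: C0 write [C0 write: invalidate none -> C0=M] -> [M,I]
Op 3: C1 write [C1 write: invalidate ['C0=M'] -> C1=M] -> [I,M]
Op 4: C1 read [C1 read: already in M, no change] -> [I,M]
Op 5: C0 write [C0 write: invalidate ['C1=M'] -> C0=M] -> [M,I]
Op 6: C0 write [C0 write: already M (modified), no change] -> [M,I]
Op 7: C1 write [C1 write: invalidate ['C0=M'] -> C1=M] -> [I,M]
Op 8: C0 read [C0 read from I: others=['C1=M'] -> C0=S, others downsized to S] -> [S,S]
  -> First S state at op 8; remaining ops need not be traced.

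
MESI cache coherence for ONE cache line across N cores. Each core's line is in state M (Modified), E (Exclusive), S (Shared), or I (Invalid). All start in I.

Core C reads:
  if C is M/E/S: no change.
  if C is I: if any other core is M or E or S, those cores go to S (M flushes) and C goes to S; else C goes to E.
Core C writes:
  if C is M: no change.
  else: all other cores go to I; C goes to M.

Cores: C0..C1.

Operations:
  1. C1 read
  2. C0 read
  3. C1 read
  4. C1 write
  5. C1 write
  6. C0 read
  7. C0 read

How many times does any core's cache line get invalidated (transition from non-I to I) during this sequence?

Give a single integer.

Op 1: C1 read [C1 read from I: no other sharers -> C1=E (exclusive)] -> [I,E] (invalidations this op: 0; running total: 0)
Op 2: C0 read [C0 read from I: others=['C1=E'] -> C0=S, others downsized to S] -> [S,S] (invalidations this op: 0; running total: 0)
Op 3: C1 read [C1 read: already in S, no change] -> [S,S] (invalidations this op: 0; running total: 0)
Op 4: C1 write [C1 write: invalidate ['C0=S'] -> C1=M] -> [I,M] (invalidations this op: 1; running total: 1)
Op 5: C1 write [C1 write: already M (modified), no change] -> [I,M] (invalidations this op: 0; running total: 1)
Op 6: C0 read [C0 read from I: others=['C1=M'] -> C0=S, others downsized to S] -> [S,S] (invalidations this op: 0; running total: 1)
Op 7: C0 read [C0 read: already in S, no change] -> [S,S] (invalidations this op: 0; running total: 1)

Answer: 1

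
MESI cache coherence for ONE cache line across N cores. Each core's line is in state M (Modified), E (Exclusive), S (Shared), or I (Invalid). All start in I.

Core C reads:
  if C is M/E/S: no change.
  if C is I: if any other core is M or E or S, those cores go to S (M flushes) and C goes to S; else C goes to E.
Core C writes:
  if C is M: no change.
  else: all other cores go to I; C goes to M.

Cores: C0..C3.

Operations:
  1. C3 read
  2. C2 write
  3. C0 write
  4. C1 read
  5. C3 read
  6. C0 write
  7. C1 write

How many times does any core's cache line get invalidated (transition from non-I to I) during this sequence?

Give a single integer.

Answer: 5

Derivation:
Op 1: C3 read [C3 read from I: no other sharers -> C3=E (exclusive)] -> [I,I,I,E] (invalidations this op: 0; running total: 0)
Op 2: C2 write [C2 write: invalidate ['C3=E'] -> C2=M] -> [I,I,M,I] (invalidations this op: 1; running total: 1)
Op 3: C0 write [C0 write: invalidate ['C2=M'] -> C0=M] -> [M,I,I,I] (invalidations this op: 1; running total: 2)
Op 4: C1 read [C1 read from I: others=['C0=M'] -> C1=S, others downsized to S] -> [S,S,I,I] (invalidations this op: 0; running total: 2)
Op 5: C3 read [C3 read from I: others=['C0=S', 'C1=S'] -> C3=S, others downsized to S] -> [S,S,I,S] (invalidations this op: 0; running total: 2)
Op 6: C0 write [C0 write: invalidate ['C1=S', 'C3=S'] -> C0=M] -> [M,I,I,I] (invalidations this op: 2; running total: 4)
Op 7: C1 write [C1 write: invalidate ['C0=M'] -> C1=M] -> [I,M,I,I] (invalidations this op: 1; running total: 5)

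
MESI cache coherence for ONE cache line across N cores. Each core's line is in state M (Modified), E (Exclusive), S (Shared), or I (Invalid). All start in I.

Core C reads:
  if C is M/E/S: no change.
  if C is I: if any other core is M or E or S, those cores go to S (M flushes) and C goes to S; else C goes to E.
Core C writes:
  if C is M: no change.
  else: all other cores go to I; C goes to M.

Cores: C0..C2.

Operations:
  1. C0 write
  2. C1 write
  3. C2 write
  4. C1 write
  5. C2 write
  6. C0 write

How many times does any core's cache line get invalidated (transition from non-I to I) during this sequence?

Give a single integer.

Answer: 5

Derivation:
Op 1: C0 write [C0 write: invalidate none -> C0=M] -> [M,I,I] (invalidations this op: 0; running total: 0)
Op 2: C1 write [C1 write: invalidate ['C0=M'] -> C1=M] -> [I,M,I] (invalidations this op: 1; running total: 1)
Op 3: C2 write [C2 write: invalidate ['C1=M'] -> C2=M] -> [I,I,M] (invalidations this op: 1; running total: 2)
Op 4: C1 write [C1 write: invalidate ['C2=M'] -> C1=M] -> [I,M,I] (invalidations this op: 1; running total: 3)
Op 5: C2 write [C2 write: invalidate ['C1=M'] -> C2=M] -> [I,I,M] (invalidations this op: 1; running total: 4)
Op 6: C0 write [C0 write: invalidate ['C2=M'] -> C0=M] -> [M,I,I] (invalidations this op: 1; running total: 5)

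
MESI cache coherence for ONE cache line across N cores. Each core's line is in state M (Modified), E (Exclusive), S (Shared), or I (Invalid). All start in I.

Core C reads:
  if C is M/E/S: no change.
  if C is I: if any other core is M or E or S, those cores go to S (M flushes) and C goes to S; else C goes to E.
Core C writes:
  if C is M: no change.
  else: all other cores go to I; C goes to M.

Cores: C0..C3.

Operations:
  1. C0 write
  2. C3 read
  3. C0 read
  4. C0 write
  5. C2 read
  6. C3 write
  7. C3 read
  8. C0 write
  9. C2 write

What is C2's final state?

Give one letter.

Answer: M

Derivation:
Op 1: C0 write [C0 write: invalidate none -> C0=M] -> [M,I,I,I]
Op 2: C3 read [C3 read from I: others=['C0=M'] -> C3=S, others downsized to S] -> [S,I,I,S]
Op 3: C0 read [C0 read: already in S, no change] -> [S,I,I,S]
Op 4: C0 write [C0 write: invalidate ['C3=S'] -> C0=M] -> [M,I,I,I]
Op 5: C2 read [C2 read from I: others=['C0=M'] -> C2=S, others downsized to S] -> [S,I,S,I]
Op 6: C3 write [C3 write: invalidate ['C0=S', 'C2=S'] -> C3=M] -> [I,I,I,M]
Op 7: C3 read [C3 read: already in M, no change] -> [I,I,I,M]
Op 8: C0 write [C0 write: invalidate ['C3=M'] -> C0=M] -> [M,I,I,I]
Op 9: C2 write [C2 write: invalidate ['C0=M'] -> C2=M] -> [I,I,M,I]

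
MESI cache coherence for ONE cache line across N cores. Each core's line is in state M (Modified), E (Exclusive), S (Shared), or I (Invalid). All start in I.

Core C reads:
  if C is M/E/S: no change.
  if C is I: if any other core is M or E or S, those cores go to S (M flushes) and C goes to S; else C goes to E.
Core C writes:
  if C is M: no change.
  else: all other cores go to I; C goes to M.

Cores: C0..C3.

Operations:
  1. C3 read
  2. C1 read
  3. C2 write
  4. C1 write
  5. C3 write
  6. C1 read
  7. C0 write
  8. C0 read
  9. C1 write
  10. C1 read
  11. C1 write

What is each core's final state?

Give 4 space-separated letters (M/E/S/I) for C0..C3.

Op 1: C3 read [C3 read from I: no other sharers -> C3=E (exclusive)] -> [I,I,I,E]
Op 2: C1 read [C1 read from I: others=['C3=E'] -> C1=S, others downsized to S] -> [I,S,I,S]
Op 3: C2 write [C2 write: invalidate ['C1=S', 'C3=S'] -> C2=M] -> [I,I,M,I]
Op 4: C1 write [C1 write: invalidate ['C2=M'] -> C1=M] -> [I,M,I,I]
Op 5: C3 write [C3 write: invalidate ['C1=M'] -> C3=M] -> [I,I,I,M]
Op 6: C1 read [C1 read from I: others=['C3=M'] -> C1=S, others downsized to S] -> [I,S,I,S]
Op 7: C0 write [C0 write: invalidate ['C1=S', 'C3=S'] -> C0=M] -> [M,I,I,I]
Op 8: C0 read [C0 read: already in M, no change] -> [M,I,I,I]
Op 9: C1 write [C1 write: invalidate ['C0=M'] -> C1=M] -> [I,M,I,I]
Op 10: C1 read [C1 read: already in M, no change] -> [I,M,I,I]
Op 11: C1 write [C1 write: already M (modified), no change] -> [I,M,I,I]

Answer: I M I I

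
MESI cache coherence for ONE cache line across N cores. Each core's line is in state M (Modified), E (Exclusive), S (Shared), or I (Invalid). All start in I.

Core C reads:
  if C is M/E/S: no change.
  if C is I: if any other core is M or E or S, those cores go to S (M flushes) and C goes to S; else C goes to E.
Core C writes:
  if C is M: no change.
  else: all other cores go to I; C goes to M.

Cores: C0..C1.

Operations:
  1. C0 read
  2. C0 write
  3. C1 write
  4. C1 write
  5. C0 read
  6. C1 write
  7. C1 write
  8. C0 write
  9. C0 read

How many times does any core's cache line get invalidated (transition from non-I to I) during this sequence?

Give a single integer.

Answer: 3

Derivation:
Op 1: C0 read [C0 read from I: no other sharers -> C0=E (exclusive)] -> [E,I] (invalidations this op: 0; running total: 0)
Op 2: C0 write [C0 write: invalidate none -> C0=M] -> [M,I] (invalidations this op: 0; running total: 0)
Op 3: C1 write [C1 write: invalidate ['C0=M'] -> C1=M] -> [I,M] (invalidations this op: 1; running total: 1)
Op 4: C1 write [C1 write: already M (modified), no change] -> [I,M] (invalidations this op: 0; running total: 1)
Op 5: C0 read [C0 read from I: others=['C1=M'] -> C0=S, others downsized to S] -> [S,S] (invalidations this op: 0; running total: 1)
Op 6: C1 write [C1 write: invalidate ['C0=S'] -> C1=M] -> [I,M] (invalidations this op: 1; running total: 2)
Op 7: C1 write [C1 write: already M (modified), no change] -> [I,M] (invalidations this op: 0; running total: 2)
Op 8: C0 write [C0 write: invalidate ['C1=M'] -> C0=M] -> [M,I] (invalidations this op: 1; running total: 3)
Op 9: C0 read [C0 read: already in M, no change] -> [M,I] (invalidations this op: 0; running total: 3)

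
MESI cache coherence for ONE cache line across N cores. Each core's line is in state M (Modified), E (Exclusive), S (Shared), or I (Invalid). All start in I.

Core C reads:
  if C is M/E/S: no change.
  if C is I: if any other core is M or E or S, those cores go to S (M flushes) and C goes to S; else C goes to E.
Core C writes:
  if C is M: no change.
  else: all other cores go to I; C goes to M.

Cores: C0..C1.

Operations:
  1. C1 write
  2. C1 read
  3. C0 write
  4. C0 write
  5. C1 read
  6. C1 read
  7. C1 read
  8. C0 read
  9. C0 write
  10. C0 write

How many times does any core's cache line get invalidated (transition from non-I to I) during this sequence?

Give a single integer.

Answer: 2

Derivation:
Op 1: C1 write [C1 write: invalidate none -> C1=M] -> [I,M] (invalidations this op: 0; running total: 0)
Op 2: C1 read [C1 read: already in M, no change] -> [I,M] (invalidations this op: 0; running total: 0)
Op 3: C0 write [C0 write: invalidate ['C1=M'] -> C0=M] -> [M,I] (invalidations this op: 1; running total: 1)
Op 4: C0 write [C0 write: already M (modified), no change] -> [M,I] (invalidations this op: 0; running total: 1)
Op 5: C1 read [C1 read from I: others=['C0=M'] -> C1=S, others downsized to S] -> [S,S] (invalidations this op: 0; running total: 1)
Op 6: C1 read [C1 read: already in S, no change] -> [S,S] (invalidations this op: 0; running total: 1)
Op 7: C1 read [C1 read: already in S, no change] -> [S,S] (invalidations this op: 0; running total: 1)
Op 8: C0 read [C0 read: already in S, no change] -> [S,S] (invalidations this op: 0; running total: 1)
Op 9: C0 write [C0 write: invalidate ['C1=S'] -> C0=M] -> [M,I] (invalidations this op: 1; running total: 2)
Op 10: C0 write [C0 write: already M (modified), no change] -> [M,I] (invalidations this op: 0; running total: 2)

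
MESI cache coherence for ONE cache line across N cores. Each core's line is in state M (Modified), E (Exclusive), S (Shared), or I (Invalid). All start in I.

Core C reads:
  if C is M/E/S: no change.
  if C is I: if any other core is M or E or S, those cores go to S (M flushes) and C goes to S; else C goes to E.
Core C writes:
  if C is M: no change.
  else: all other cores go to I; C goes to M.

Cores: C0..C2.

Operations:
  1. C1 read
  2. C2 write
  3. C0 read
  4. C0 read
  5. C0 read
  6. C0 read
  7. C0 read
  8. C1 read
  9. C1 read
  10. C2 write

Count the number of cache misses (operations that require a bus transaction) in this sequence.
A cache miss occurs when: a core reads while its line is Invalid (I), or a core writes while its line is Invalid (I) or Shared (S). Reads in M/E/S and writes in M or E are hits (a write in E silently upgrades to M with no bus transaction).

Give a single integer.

Answer: 5

Derivation:
Op 1: C1 read [C1 read from I: no other sharers -> C1=E (exclusive)] -> [I,E,I] [MISS #1: read from I]
Op 2: C2 write [C2 write: invalidate ['C1=E'] -> C2=M] -> [I,I,M] [MISS #2: write from I]
Op 3: C0 read [C0 read from I: others=['C2=M'] -> C0=S, others downsized to S] -> [S,I,S] [MISS #3: read from I]
Op 4: C0 read [C0 read: already in S, no change] -> [S,I,S] [hit: read from S]
Op 5: C0 read [C0 read: already in S, no change] -> [S,I,S] [hit: read from S]
Op 6: C0 read [C0 read: already in S, no change] -> [S,I,S] [hit: read from S]
Op 7: C0 read [C0 read: already in S, no change] -> [S,I,S] [hit: read from S]
Op 8: C1 read [C1 read from I: others=['C0=S', 'C2=S'] -> C1=S, others downsized to S] -> [S,S,S] [MISS #4: read from I]
Op 9: C1 read [C1 read: already in S, no change] -> [S,S,S] [hit: read from S]
Op 10: C2 write [C2 write: invalidate ['C0=S', 'C1=S'] -> C2=M] -> [I,I,M] [MISS #5: write from S]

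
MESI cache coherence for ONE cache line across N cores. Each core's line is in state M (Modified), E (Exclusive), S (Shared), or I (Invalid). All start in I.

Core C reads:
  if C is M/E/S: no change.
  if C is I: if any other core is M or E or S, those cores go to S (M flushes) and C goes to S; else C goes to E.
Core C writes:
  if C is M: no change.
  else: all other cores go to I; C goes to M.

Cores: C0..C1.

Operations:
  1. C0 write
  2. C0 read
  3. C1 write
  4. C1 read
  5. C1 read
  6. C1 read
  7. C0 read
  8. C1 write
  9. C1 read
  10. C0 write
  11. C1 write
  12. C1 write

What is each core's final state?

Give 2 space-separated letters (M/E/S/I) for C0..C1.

Op 1: C0 write [C0 write: invalidate none -> C0=M] -> [M,I]
Op 2: C0 read [C0 read: already in M, no change] -> [M,I]
Op 3: C1 write [C1 write: invalidate ['C0=M'] -> C1=M] -> [I,M]
Op 4: C1 read [C1 read: already in M, no change] -> [I,M]
Op 5: C1 read [C1 read: already in M, no change] -> [I,M]
Op 6: C1 read [C1 read: already in M, no change] -> [I,M]
Op 7: C0 read [C0 read from I: others=['C1=M'] -> C0=S, others downsized to S] -> [S,S]
Op 8: C1 write [C1 write: invalidate ['C0=S'] -> C1=M] -> [I,M]
Op 9: C1 read [C1 read: already in M, no change] -> [I,M]
Op 10: C0 write [C0 write: invalidate ['C1=M'] -> C0=M] -> [M,I]
Op 11: C1 write [C1 write: invalidate ['C0=M'] -> C1=M] -> [I,M]
Op 12: C1 write [C1 write: already M (modified), no change] -> [I,M]

Answer: I M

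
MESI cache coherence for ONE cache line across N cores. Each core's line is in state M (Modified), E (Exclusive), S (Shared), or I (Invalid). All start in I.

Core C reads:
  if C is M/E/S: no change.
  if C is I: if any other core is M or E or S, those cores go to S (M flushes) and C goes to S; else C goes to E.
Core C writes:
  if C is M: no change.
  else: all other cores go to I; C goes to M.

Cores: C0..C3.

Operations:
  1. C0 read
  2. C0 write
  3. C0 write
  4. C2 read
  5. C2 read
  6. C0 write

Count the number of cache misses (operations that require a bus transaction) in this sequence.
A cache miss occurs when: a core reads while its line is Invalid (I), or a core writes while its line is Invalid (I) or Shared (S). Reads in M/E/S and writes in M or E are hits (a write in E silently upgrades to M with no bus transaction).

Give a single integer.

Op 1: C0 read [C0 read from I: no other sharers -> C0=E (exclusive)] -> [E,I,I,I] [MISS #1: read from I]
Op 2: C0 write [C0 write: invalidate none -> C0=M] -> [M,I,I,I] [hit: write from E is a silent E->M upgrade, no bus transaction]
Op 3: C0 write [C0 write: already M (modified), no change] -> [M,I,I,I] [hit: write from M]
Op 4: C2 read [C2 read from I: others=['C0=M'] -> C2=S, others downsized to S] -> [S,I,S,I] [MISS #2: read from I]
Op 5: C2 read [C2 read: already in S, no change] -> [S,I,S,I] [hit: read from S]
Op 6: C0 write [C0 write: invalidate ['C2=S'] -> C0=M] -> [M,I,I,I] [MISS #3: write from S]

Answer: 3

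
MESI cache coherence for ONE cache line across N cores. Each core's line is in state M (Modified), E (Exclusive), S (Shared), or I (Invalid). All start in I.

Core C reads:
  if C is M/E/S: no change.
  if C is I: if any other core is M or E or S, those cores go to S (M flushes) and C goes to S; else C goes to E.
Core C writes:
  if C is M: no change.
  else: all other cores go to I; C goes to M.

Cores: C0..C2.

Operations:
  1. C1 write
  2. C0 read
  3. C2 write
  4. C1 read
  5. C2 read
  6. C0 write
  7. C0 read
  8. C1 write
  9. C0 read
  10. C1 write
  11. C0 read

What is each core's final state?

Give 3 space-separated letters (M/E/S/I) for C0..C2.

Op 1: C1 write [C1 write: invalidate none -> C1=M] -> [I,M,I]
Op 2: C0 read [C0 read from I: others=['C1=M'] -> C0=S, others downsized to S] -> [S,S,I]
Op 3: C2 write [C2 write: invalidate ['C0=S', 'C1=S'] -> C2=M] -> [I,I,M]
Op 4: C1 read [C1 read from I: others=['C2=M'] -> C1=S, others downsized to S] -> [I,S,S]
Op 5: C2 read [C2 read: already in S, no change] -> [I,S,S]
Op 6: C0 write [C0 write: invalidate ['C1=S', 'C2=S'] -> C0=M] -> [M,I,I]
Op 7: C0 read [C0 read: already in M, no change] -> [M,I,I]
Op 8: C1 write [C1 write: invalidate ['C0=M'] -> C1=M] -> [I,M,I]
Op 9: C0 read [C0 read from I: others=['C1=M'] -> C0=S, others downsized to S] -> [S,S,I]
Op 10: C1 write [C1 write: invalidate ['C0=S'] -> C1=M] -> [I,M,I]
Op 11: C0 read [C0 read from I: others=['C1=M'] -> C0=S, others downsized to S] -> [S,S,I]

Answer: S S I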